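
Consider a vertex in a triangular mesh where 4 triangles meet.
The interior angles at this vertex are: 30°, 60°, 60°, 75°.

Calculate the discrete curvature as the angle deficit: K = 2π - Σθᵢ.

Sum of angles = 225°. K = 360° - 225° = 135° = 3π/4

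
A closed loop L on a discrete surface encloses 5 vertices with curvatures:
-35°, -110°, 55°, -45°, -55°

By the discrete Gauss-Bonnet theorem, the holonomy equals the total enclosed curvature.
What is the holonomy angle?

Holonomy = total enclosed curvature = (-35°) + (-110°) + 55° + (-45°) + (-55°) = -190°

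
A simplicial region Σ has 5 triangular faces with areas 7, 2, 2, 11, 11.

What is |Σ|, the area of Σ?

7 + 2 + 2 + 11 + 11 = 33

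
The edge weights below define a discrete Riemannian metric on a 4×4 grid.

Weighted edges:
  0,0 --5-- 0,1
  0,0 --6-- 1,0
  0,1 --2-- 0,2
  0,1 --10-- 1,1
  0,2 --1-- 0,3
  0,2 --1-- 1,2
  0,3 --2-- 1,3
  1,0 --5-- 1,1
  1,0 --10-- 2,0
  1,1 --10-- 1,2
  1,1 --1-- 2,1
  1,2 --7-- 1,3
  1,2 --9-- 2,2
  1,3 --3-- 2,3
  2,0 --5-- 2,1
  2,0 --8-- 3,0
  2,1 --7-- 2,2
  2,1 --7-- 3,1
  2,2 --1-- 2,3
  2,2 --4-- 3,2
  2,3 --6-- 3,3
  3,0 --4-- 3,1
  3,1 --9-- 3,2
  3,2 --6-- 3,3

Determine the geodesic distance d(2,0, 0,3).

Shortest path: 2,0 → 2,1 → 2,2 → 2,3 → 1,3 → 0,3, total weight = 18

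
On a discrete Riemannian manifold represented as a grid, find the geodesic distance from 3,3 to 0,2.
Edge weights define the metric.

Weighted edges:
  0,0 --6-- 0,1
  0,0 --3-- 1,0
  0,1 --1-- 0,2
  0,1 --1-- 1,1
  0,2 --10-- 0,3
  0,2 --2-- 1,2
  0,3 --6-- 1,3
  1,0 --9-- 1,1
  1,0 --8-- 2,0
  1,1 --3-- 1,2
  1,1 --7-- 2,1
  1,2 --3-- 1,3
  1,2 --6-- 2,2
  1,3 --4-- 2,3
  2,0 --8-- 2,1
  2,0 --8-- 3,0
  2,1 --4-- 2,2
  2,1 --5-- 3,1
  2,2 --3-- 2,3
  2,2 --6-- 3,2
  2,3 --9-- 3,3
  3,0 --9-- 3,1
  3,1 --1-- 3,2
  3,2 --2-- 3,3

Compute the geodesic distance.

Shortest path: 3,3 → 3,2 → 2,2 → 1,2 → 0,2, total weight = 16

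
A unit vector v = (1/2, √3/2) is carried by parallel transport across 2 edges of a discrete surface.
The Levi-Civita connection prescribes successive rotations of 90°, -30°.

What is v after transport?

Total rotation: 90° + (-30°) = 60°. Final vector: (-0.5000, 0.8660)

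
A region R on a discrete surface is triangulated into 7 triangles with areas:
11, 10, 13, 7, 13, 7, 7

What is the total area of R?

11 + 10 + 13 + 7 + 13 + 7 + 7 = 68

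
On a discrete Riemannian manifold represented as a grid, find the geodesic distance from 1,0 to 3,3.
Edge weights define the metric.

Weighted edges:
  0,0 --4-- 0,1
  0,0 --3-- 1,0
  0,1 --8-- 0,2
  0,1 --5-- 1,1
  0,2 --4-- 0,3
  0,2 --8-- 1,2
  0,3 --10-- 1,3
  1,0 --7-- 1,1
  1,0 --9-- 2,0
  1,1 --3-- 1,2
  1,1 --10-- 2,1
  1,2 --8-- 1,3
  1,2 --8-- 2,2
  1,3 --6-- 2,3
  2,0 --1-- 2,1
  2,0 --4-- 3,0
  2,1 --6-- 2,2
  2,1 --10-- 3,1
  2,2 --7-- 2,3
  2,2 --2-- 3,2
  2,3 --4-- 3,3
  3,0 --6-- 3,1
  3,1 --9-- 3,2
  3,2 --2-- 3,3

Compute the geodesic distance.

Shortest path: 1,0 → 2,0 → 2,1 → 2,2 → 3,2 → 3,3, total weight = 20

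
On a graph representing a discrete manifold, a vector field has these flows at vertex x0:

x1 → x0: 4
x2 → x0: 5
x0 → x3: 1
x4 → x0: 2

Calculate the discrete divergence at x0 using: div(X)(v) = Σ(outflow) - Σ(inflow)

Divergence = sum of outgoing flows = (-4) + (-5) + 1 + (-2) = -10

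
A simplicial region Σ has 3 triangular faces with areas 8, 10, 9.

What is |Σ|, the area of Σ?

8 + 10 + 9 = 27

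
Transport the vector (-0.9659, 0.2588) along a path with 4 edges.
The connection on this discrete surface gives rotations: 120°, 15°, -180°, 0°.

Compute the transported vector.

Total rotation: 120° + 15° + (-180°) + 0° = -45°. Final vector: (-0.5000, 0.8660)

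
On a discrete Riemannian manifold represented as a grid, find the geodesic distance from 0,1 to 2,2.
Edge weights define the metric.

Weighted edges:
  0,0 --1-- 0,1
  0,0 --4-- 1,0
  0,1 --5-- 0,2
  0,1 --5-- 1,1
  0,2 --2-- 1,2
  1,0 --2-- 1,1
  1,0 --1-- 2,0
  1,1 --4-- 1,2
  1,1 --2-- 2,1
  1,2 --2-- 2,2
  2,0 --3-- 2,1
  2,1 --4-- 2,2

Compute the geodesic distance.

Shortest path: 0,1 → 0,2 → 1,2 → 2,2, total weight = 9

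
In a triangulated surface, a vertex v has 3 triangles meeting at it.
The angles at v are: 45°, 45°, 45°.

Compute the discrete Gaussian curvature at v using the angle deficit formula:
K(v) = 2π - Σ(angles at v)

Sum of angles = 135°. K = 360° - 135° = 225° = 5π/4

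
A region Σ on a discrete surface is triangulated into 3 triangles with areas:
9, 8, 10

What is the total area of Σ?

9 + 8 + 10 = 27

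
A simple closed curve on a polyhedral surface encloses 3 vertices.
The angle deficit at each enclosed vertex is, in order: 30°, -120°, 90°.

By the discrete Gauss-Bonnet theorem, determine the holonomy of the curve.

Holonomy = total enclosed curvature = 30° + (-120°) + 90° = 0°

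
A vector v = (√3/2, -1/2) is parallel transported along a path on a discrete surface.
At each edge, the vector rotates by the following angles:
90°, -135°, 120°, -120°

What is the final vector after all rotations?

Total rotation: 90° + (-135°) + 120° + (-120°) = -45°. Final vector: (0.2588, -0.9659)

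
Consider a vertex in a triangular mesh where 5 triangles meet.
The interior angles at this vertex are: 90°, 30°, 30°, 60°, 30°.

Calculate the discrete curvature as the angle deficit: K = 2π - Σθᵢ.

Sum of angles = 240°. K = 360° - 240° = 120°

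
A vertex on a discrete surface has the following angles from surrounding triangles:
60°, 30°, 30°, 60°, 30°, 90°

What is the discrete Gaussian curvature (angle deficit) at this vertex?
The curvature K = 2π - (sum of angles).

Sum of angles = 300°. K = 360° - 300° = 60°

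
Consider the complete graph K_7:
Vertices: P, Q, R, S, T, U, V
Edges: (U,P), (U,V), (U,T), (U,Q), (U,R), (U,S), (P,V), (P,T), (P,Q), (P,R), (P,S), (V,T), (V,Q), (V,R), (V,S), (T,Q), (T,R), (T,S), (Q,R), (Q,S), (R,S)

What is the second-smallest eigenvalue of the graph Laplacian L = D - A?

For the complete graph K_n, L = nI − J (J = all-ones matrix). J has eigenvalues n (once, eigenvector 𝟙) and 0 (multiplicity n−1), so L has eigenvalues 0 (once) and n (multiplicity n−1). Here n = 7: eigenvalue 0 once and 7 with multiplicity 6.
Laplacian eigenvalues: [0.0, 7.0, 7.0, 7.0, 7.0, 7.0, 7.0]. Algebraic connectivity (smallest non-zero eigenvalue) = 7.0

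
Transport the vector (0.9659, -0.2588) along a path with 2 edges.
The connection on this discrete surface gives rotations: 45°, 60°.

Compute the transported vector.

Total rotation: 45° + 60° = 105°. Final vector: (0, 1)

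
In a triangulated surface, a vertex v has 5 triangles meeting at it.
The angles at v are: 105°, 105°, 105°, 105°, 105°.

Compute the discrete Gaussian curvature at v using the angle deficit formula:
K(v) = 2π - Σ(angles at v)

Sum of angles = 525°. K = 360° - 525° = -165°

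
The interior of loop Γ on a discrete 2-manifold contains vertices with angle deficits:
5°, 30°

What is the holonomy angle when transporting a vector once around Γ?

Holonomy = total enclosed curvature = 5° + 30° = 35°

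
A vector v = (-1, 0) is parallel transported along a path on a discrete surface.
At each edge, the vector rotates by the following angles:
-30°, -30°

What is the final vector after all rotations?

Total rotation: (-30°) + (-30°) = -60°. Final vector: (-0.5000, 0.8660)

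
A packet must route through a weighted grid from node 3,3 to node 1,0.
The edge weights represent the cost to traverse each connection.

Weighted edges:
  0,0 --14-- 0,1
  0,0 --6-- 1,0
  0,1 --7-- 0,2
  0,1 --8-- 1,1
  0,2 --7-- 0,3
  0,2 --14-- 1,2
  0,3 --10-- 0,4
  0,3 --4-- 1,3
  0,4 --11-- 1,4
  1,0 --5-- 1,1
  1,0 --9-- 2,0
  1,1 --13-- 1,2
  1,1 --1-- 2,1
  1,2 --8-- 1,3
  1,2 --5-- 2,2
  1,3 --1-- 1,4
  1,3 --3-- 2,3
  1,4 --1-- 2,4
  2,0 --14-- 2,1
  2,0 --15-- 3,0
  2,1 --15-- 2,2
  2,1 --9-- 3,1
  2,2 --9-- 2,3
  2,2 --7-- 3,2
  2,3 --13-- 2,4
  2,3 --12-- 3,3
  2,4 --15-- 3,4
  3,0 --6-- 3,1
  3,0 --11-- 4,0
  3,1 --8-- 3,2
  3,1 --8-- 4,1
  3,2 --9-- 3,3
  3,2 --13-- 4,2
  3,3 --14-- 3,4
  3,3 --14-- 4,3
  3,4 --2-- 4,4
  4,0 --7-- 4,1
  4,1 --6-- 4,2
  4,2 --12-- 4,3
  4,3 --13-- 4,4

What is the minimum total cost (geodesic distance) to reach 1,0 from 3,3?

Shortest path: 3,3 → 3,2 → 3,1 → 2,1 → 1,1 → 1,0, total weight = 32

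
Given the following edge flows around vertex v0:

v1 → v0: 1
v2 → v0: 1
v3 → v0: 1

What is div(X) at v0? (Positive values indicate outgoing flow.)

Divergence = sum of outgoing flows = (-1) + (-1) + (-1) = -3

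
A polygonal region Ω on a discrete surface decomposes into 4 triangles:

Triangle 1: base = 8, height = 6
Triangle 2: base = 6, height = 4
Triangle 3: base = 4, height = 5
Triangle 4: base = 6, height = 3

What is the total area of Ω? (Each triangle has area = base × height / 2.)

(1/2)×8×6 + (1/2)×6×4 + (1/2)×4×5 + (1/2)×6×3 = 55.0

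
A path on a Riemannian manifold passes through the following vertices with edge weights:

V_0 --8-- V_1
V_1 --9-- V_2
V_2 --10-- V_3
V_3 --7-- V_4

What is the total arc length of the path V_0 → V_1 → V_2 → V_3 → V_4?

Arc length = 8 + 9 + 10 + 7 = 34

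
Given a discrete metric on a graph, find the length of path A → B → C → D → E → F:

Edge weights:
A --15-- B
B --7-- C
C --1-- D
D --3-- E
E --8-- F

Arc length = 15 + 7 + 1 + 3 + 8 = 34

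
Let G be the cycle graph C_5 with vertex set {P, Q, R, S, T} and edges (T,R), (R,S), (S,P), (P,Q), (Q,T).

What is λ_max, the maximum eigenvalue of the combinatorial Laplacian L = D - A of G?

The cycle graph C_n has Laplacian eigenvalues λ_k = 2 − 2cos(2πk/n), k = 0, 1, …, n−1. Here n = 5:
k=0: 2 − 2cos(0) = 0.0; k=1: 2 − 2cos(2π/5) = 1.382; k=2: 2 − 2cos(4π/5) = 3.618; k=3: 2 − 2cos(6π/5) = 3.618; k=4: 2 − 2cos(8π/5) = 1.382.
Laplacian eigenvalues: [0.0, 1.382, 1.382, 3.618, 3.618]. Largest eigenvalue (spectral radius) = 3.618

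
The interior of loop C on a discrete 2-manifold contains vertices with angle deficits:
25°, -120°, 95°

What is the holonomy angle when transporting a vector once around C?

Holonomy = total enclosed curvature = 25° + (-120°) + 95° = 0°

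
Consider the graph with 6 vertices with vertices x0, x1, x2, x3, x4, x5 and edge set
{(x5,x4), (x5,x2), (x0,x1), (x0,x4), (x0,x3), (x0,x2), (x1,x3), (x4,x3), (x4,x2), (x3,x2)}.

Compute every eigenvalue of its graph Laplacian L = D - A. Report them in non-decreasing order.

Degrees: deg(x0) = 4, deg(x1) = 2, deg(x2) = 4, deg(x3) = 4, deg(x4) = 4, deg(x5) = 2.
L = D − A with rows/columns ordered (x0, x1, x2, x3, x4, x5):
  [ 4, -1, -1, -1, -1,  0]
  [-1,  2,  0, -1,  0,  0]
  [-1,  0,  4, -1, -1, -1]
  [-1, -1, -1,  4, -1,  0]
  [-1,  0, -1, -1,  4, -1]
  [ 0,  0, -1,  0, -1,  2]
Characteristic polynomial: det(λI − L) = λ(λ² − 7λ + 8)(λ − 3)(λ − 5)².
Roots: λ = 0; (λ² − 7λ + 8) = 0 ⇒ λ = (7 ± √17)/2 ≈ 1.4384, 5.5616; (λ − 3) = 0 ⇒ λ = 3; (λ − 5) = 0 ⇒ λ = 5 (multiplicity 2).
(Check: the roots sum (with multiplicity) to 20, matching trace L = Σdeg = 2·10 = 20.)
Laplacian eigenvalues (increasing order): [0.0, 1.4384, 3.0, 5.0, 5.0, 5.5616]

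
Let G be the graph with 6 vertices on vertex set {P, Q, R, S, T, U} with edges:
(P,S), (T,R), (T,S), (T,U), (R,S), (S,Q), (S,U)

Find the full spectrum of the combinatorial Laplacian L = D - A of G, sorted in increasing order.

Degrees: deg(P) = 1, deg(Q) = 1, deg(R) = 2, deg(S) = 5, deg(T) = 3, deg(U) = 2.
L = D − A with rows/columns ordered (P, Q, R, S, T, U):
  [ 1,  0,  0, -1,  0,  0]
  [ 0,  1,  0, -1,  0,  0]
  [ 0,  0,  2, -1, -1,  0]
  [-1, -1, -1,  5, -1, -1]
  [ 0,  0, -1, -1,  3, -1]
  [ 0,  0,  0, -1, -1,  2]
Characteristic polynomial: det(λI − L) = λ(λ − 1)²(λ − 2)(λ − 4)(λ − 6).
Roots: λ = 0; (λ − 1) = 0 ⇒ λ = 1 (multiplicity 2); (λ − 2) = 0 ⇒ λ = 2; (λ − 4) = 0 ⇒ λ = 4; (λ − 6) = 0 ⇒ λ = 6.
(Check: the roots sum (with multiplicity) to 14, matching trace L = Σdeg = 2·7 = 14.)
Laplacian eigenvalues (increasing order): [0.0, 1.0, 1.0, 2.0, 4.0, 6.0]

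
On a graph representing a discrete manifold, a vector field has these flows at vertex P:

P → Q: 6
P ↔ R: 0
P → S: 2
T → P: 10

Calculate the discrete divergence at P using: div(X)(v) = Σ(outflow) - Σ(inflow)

Divergence = sum of outgoing flows = 6 + 0 + 2 + (-10) = -2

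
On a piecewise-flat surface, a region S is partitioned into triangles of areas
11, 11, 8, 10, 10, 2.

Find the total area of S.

11 + 11 + 8 + 10 + 10 + 2 = 52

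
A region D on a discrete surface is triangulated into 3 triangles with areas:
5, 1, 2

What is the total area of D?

5 + 1 + 2 = 8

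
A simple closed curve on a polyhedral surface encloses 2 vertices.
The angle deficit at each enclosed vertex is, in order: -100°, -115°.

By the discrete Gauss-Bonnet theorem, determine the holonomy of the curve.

Holonomy = total enclosed curvature = (-100°) + (-115°) = -215°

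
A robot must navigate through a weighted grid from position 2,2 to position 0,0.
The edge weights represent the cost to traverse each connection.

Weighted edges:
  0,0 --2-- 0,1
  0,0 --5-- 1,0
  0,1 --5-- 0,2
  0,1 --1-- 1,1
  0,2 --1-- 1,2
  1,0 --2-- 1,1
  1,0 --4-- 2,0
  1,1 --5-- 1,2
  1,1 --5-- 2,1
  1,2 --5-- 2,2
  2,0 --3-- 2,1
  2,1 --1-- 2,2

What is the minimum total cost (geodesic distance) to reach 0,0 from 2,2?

Shortest path: 2,2 → 2,1 → 1,1 → 0,1 → 0,0, total weight = 9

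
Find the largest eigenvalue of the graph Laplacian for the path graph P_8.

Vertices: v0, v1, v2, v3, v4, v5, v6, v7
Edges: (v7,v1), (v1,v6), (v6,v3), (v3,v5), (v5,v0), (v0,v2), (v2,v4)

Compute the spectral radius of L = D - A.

The path graph P_n has Laplacian eigenvalues λ_k = 2 − 2cos(kπ/n), k = 0, 1, …, n−1. Here n = 8:
k=0: 2 − 2cos(0) = 0.0; k=1: 2 − 2cos(π/8) = 0.1522; k=2: 2 − 2cos(π/4) = 0.5858; k=3: 2 − 2cos(3π/8) = 1.2346; k=4: 2 − 2cos(π/2) = 2.0; k=5: 2 − 2cos(5π/8) = 2.7654; k=6: 2 − 2cos(3π/4) = 3.4142; k=7: 2 − 2cos(7π/8) = 3.8478.
Laplacian eigenvalues: [0.0, 0.1522, 0.5858, 1.2346, 2.0, 2.7654, 3.4142, 3.8478]. Largest eigenvalue (spectral radius) = 3.8478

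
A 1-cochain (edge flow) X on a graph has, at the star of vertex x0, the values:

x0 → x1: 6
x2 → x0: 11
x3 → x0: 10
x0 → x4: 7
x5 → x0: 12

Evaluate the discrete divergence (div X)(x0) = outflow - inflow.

Divergence = sum of outgoing flows = 6 + (-11) + (-10) + 7 + (-12) = -20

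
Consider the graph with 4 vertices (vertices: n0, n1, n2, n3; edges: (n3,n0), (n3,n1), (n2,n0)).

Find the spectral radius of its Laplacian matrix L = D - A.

Degrees: deg(n0) = 2, deg(n1) = 1, deg(n2) = 1, deg(n3) = 2.
L = D − A with rows/columns ordered (n0, n1, n2, n3):
  [ 2,  0, -1, -1]
  [ 0,  1,  0, -1]
  [-1,  0,  1,  0]
  [-1, -1,  0,  2]
Characteristic polynomial: det(λI − L) = λ(λ² − 4λ + 2)(λ − 2).
Roots: λ = 0; (λ² − 4λ + 2) = 0 ⇒ λ = 2 ± √2 ≈ 0.5858, 3.4142; (λ − 2) = 0 ⇒ λ = 2.
(Check: the roots sum (with multiplicity) to 6, matching trace L = Σdeg = 2·3 = 6.)
Laplacian eigenvalues: [0.0, 0.5858, 2.0, 3.4142]. Largest eigenvalue (spectral radius) = 3.4142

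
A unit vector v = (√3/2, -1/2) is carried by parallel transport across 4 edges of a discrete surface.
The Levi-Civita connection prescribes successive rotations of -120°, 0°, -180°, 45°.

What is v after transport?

Total rotation: (-120°) + 0° + (-180°) + 45° = -255° ≡ 105° (mod 360°). Final vector: (0.2588, 0.9659)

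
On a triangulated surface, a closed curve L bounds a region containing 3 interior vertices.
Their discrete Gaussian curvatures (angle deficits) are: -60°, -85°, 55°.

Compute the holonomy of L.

Holonomy = total enclosed curvature = (-60°) + (-85°) + 55° = -90°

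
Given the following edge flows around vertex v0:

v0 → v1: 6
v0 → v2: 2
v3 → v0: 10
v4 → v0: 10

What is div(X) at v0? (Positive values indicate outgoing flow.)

Divergence = sum of outgoing flows = 6 + 2 + (-10) + (-10) = -12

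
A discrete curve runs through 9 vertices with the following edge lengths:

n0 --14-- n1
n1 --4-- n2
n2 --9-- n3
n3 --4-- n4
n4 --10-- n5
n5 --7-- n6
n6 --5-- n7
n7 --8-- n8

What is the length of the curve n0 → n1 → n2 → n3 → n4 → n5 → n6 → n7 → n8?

Arc length = 14 + 4 + 9 + 4 + 10 + 7 + 5 + 8 = 61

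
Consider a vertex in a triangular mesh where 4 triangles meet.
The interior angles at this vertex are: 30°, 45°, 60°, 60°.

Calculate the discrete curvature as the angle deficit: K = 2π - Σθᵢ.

Sum of angles = 195°. K = 360° - 195° = 165°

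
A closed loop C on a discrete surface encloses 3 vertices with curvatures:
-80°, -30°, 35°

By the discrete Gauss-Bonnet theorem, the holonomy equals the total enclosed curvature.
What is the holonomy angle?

Holonomy = total enclosed curvature = (-80°) + (-30°) + 35° = -75°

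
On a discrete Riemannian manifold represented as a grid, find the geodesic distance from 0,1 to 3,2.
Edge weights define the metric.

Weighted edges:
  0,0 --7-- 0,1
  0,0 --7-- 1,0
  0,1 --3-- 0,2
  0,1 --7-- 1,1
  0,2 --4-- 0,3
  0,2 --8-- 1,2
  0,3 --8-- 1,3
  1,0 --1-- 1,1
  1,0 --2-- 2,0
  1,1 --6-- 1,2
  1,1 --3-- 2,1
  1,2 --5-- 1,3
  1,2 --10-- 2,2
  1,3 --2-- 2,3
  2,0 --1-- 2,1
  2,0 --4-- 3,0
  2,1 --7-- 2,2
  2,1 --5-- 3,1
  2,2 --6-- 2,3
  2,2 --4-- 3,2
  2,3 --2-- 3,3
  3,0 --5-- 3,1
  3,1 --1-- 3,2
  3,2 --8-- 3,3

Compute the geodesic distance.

Shortest path: 0,1 → 1,1 → 2,1 → 3,1 → 3,2, total weight = 16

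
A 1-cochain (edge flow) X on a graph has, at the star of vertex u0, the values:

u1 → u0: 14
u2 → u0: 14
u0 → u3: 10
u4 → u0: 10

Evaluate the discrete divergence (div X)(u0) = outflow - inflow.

Divergence = sum of outgoing flows = (-14) + (-14) + 10 + (-10) = -28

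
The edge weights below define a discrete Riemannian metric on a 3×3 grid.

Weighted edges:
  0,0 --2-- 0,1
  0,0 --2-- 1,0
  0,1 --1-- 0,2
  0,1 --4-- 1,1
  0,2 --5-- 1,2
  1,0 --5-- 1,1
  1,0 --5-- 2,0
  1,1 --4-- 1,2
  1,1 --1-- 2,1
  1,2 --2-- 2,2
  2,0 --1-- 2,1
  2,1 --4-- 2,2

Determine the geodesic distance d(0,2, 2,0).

Shortest path: 0,2 → 0,1 → 1,1 → 2,1 → 2,0, total weight = 7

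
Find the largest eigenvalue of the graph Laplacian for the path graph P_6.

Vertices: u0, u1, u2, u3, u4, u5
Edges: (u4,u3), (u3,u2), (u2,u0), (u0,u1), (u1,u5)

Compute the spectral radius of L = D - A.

The path graph P_n has Laplacian eigenvalues λ_k = 2 − 2cos(kπ/n), k = 0, 1, …, n−1. Here n = 6:
k=0: 2 − 2cos(0) = 0.0; k=1: 2 − 2cos(π/6) = 0.2679; k=2: 2 − 2cos(π/3) = 1.0; k=3: 2 − 2cos(π/2) = 2.0; k=4: 2 − 2cos(2π/3) = 3.0; k=5: 2 − 2cos(5π/6) = 3.7321.
Laplacian eigenvalues: [0.0, 0.2679, 1.0, 2.0, 3.0, 3.7321]. Largest eigenvalue (spectral radius) = 3.7321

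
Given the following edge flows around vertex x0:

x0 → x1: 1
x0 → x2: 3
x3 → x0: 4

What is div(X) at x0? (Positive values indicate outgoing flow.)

Divergence = sum of outgoing flows = 1 + 3 + (-4) = 0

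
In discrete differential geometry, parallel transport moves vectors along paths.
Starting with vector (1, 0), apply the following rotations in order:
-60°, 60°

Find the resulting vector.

Total rotation: (-60°) + 60° = 0°. Final vector: (1, 0)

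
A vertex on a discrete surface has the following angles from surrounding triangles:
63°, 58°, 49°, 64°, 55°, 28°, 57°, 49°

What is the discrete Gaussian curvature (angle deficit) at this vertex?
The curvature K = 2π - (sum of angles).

Sum of angles = 423°. K = 360° - 423° = -63° = -7π/20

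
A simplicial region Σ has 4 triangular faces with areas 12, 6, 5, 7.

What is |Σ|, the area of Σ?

12 + 6 + 5 + 7 = 30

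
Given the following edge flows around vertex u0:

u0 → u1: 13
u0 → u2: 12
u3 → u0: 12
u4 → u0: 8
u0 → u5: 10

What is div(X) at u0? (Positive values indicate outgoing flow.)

Divergence = sum of outgoing flows = 13 + 12 + (-12) + (-8) + 10 = 15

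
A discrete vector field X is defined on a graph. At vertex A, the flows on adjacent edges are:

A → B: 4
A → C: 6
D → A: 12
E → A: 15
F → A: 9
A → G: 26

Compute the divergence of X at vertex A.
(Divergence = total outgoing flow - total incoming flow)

Divergence = sum of outgoing flows = 4 + 6 + (-12) + (-15) + (-9) + 26 = 0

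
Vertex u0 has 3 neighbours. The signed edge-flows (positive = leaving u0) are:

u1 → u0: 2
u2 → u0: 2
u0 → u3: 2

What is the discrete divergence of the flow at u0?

Divergence = sum of outgoing flows = (-2) + (-2) + 2 = -2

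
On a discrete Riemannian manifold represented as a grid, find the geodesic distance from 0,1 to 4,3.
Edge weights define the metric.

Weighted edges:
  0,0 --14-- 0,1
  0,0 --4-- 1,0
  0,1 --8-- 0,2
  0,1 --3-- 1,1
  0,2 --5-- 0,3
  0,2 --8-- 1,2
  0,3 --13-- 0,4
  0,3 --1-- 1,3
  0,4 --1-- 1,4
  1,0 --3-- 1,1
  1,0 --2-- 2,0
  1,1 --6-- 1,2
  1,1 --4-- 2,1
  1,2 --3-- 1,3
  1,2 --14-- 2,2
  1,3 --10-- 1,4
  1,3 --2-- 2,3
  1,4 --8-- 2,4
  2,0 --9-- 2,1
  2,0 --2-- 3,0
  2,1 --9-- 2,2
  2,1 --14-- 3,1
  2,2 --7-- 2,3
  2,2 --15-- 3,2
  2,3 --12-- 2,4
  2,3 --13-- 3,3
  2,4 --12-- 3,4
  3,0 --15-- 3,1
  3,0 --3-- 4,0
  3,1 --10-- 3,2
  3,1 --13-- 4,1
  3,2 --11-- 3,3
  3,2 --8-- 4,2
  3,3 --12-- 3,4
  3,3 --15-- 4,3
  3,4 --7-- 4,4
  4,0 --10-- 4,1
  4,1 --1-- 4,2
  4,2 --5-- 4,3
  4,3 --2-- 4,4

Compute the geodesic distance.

Shortest path: 0,1 → 1,1 → 1,0 → 2,0 → 3,0 → 4,0 → 4,1 → 4,2 → 4,3, total weight = 29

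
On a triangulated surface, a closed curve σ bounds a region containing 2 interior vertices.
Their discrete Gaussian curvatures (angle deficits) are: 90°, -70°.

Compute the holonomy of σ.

Holonomy = total enclosed curvature = 90° + (-70°) = 20°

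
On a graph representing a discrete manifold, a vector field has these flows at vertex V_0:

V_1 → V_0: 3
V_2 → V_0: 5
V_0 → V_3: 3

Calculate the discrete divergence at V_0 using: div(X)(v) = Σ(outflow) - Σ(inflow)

Divergence = sum of outgoing flows = (-3) + (-5) + 3 = -5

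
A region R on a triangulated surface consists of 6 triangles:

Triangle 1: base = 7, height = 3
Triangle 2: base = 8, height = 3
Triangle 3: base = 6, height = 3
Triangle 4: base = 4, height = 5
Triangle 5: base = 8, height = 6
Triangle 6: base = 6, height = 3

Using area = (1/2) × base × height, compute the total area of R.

(1/2)×7×3 + (1/2)×8×3 + (1/2)×6×3 + (1/2)×4×5 + (1/2)×8×6 + (1/2)×6×3 = 74.5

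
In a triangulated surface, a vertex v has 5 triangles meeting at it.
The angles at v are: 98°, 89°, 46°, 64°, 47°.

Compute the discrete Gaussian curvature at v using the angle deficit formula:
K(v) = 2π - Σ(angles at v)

Sum of angles = 344°. K = 360° - 344° = 16° = 4π/45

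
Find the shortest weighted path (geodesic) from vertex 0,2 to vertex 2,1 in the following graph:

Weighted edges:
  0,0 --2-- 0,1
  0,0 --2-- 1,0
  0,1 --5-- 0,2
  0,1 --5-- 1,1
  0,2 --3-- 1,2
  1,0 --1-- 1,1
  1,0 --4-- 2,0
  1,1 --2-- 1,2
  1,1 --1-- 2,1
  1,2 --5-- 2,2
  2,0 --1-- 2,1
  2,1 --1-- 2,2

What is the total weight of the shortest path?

Shortest path: 0,2 → 1,2 → 1,1 → 2,1, total weight = 6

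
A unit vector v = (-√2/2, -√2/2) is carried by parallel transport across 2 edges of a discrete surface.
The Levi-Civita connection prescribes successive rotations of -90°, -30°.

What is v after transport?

Total rotation: (-90°) + (-30°) = -120°. Final vector: (-0.2588, 0.9659)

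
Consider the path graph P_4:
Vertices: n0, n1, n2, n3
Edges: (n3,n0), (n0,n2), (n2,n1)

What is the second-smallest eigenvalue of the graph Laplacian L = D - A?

The path graph P_n has Laplacian eigenvalues λ_k = 2 − 2cos(kπ/n), k = 0, 1, …, n−1. Here n = 4:
k=0: 2 − 2cos(0) = 0.0; k=1: 2 − 2cos(π/4) = 0.5858; k=2: 2 − 2cos(π/2) = 2.0; k=3: 2 − 2cos(3π/4) = 3.4142.
Laplacian eigenvalues: [0.0, 0.5858, 2.0, 3.4142]. Algebraic connectivity (smallest non-zero eigenvalue) = 0.5858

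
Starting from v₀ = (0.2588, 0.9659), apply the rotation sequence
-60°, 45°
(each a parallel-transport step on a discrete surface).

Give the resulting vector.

Total rotation: (-60°) + 45° = -15°. Final vector: (0.5000, 0.8660)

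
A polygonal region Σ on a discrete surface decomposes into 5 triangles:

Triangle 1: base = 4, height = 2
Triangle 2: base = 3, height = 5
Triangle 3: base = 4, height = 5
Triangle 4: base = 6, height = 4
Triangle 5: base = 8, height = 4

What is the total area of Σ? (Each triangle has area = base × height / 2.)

(1/2)×4×2 + (1/2)×3×5 + (1/2)×4×5 + (1/2)×6×4 + (1/2)×8×4 = 49.5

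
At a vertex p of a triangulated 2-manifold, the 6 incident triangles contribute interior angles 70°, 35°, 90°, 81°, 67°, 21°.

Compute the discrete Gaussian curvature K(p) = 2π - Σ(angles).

Sum of angles = 364°. K = 360° - 364° = -4° = -π/45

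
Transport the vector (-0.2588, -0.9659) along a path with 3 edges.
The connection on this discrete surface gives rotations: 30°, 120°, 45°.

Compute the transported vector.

Total rotation: 30° + 120° + 45° = 195° ≡ -165° (mod 360°). Final vector: (0, 1)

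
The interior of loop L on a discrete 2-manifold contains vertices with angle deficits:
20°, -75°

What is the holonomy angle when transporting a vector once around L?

Holonomy = total enclosed curvature = 20° + (-75°) = -55°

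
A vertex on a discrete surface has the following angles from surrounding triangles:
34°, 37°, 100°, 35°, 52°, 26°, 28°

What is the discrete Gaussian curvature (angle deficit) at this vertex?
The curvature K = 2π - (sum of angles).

Sum of angles = 312°. K = 360° - 312° = 48° = 4π/15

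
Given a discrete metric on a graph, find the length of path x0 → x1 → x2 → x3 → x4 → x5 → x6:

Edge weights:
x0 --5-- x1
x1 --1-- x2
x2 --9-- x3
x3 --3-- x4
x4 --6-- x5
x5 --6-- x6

Arc length = 5 + 1 + 9 + 3 + 6 + 6 = 30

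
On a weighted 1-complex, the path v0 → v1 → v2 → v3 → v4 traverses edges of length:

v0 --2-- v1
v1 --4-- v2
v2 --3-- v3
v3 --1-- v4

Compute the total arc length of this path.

Arc length = 2 + 4 + 3 + 1 = 10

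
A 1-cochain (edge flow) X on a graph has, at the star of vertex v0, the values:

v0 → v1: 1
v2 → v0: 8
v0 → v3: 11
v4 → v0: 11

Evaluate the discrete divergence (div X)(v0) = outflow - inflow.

Divergence = sum of outgoing flows = 1 + (-8) + 11 + (-11) = -7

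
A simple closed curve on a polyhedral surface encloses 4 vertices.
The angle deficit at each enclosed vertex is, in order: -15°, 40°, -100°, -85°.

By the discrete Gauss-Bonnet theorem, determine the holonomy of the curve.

Holonomy = total enclosed curvature = (-15°) + 40° + (-100°) + (-85°) = -160°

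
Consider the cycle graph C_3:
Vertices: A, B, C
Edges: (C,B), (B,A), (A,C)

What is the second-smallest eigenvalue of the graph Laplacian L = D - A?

The cycle graph C_n has Laplacian eigenvalues λ_k = 2 − 2cos(2πk/n), k = 0, 1, …, n−1. Here n = 3:
k=0: 2 − 2cos(0) = 0.0; k=1: 2 − 2cos(2π/3) = 3.0; k=2: 2 − 2cos(4π/3) = 3.0.
Laplacian eigenvalues: [0.0, 3.0, 3.0]. Algebraic connectivity (smallest non-zero eigenvalue) = 3.0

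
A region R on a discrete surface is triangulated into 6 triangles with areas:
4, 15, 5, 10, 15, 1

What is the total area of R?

4 + 15 + 5 + 10 + 15 + 1 = 50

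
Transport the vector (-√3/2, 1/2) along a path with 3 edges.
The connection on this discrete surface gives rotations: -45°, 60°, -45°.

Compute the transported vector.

Total rotation: (-45°) + 60° + (-45°) = -30°. Final vector: (-0.5000, 0.8660)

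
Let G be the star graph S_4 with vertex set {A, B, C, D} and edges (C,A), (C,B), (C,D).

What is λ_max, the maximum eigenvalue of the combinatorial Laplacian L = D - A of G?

The star S_4 is the complete bipartite graph K_{1,3} (one hub of degree 3, 3 leaves of degree 1). The Laplacian spectrum of K_{p,q} is 0, p (multiplicity q−1), q (multiplicity p−1), p+q. With p = 1, q = 3: 0 once, 1 with multiplicity 2, and 4 once. (Check: trace L = sum of degrees = 6 = 2·1 + 4.)
Laplacian eigenvalues: [0.0, 1.0, 1.0, 4.0]. Largest eigenvalue (spectral radius) = 4.0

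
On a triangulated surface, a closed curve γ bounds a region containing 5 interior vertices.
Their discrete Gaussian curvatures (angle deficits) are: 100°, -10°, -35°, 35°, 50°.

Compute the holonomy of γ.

Holonomy = total enclosed curvature = 100° + (-10°) + (-35°) + 35° + 50° = 140°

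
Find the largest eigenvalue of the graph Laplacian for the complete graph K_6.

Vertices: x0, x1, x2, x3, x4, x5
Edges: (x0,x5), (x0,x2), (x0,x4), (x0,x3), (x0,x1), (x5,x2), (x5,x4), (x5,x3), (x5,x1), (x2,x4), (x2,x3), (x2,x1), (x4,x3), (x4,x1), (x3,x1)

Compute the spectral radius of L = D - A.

For the complete graph K_n, L = nI − J (J = all-ones matrix). J has eigenvalues n (once, eigenvector 𝟙) and 0 (multiplicity n−1), so L has eigenvalues 0 (once) and n (multiplicity n−1). Here n = 6: eigenvalue 0 once and 6 with multiplicity 5.
Laplacian eigenvalues: [0.0, 6.0, 6.0, 6.0, 6.0, 6.0]. Largest eigenvalue (spectral radius) = 6.0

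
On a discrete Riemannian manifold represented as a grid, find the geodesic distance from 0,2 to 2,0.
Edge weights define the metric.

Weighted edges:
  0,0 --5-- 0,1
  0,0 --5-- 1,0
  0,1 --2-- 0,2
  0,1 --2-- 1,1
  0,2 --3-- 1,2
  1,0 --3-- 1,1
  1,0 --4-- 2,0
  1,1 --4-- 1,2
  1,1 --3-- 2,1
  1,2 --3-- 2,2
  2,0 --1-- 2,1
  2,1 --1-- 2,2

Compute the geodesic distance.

Shortest path: 0,2 → 0,1 → 1,1 → 2,1 → 2,0, total weight = 8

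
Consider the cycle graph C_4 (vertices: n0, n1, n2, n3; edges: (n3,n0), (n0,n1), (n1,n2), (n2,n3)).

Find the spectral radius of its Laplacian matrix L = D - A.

The cycle graph C_n has Laplacian eigenvalues λ_k = 2 − 2cos(2πk/n), k = 0, 1, …, n−1. Here n = 4:
k=0: 2 − 2cos(0) = 0.0; k=1: 2 − 2cos(π/2) = 2.0; k=2: 2 − 2cos(π) = 4.0; k=3: 2 − 2cos(3π/2) = 2.0.
Laplacian eigenvalues: [0.0, 2.0, 2.0, 4.0]. Largest eigenvalue (spectral radius) = 4.0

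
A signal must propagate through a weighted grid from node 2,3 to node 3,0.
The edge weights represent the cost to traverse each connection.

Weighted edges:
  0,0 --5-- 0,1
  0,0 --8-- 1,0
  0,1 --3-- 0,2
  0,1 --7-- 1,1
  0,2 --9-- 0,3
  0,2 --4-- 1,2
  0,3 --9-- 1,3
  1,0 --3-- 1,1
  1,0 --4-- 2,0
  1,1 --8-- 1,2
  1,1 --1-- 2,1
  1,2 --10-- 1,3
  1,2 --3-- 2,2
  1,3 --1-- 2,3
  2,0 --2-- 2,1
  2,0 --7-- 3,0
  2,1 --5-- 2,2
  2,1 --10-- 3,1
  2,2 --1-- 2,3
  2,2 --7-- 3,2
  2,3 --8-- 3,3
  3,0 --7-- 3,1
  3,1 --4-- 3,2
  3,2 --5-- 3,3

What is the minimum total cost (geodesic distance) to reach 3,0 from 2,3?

Shortest path: 2,3 → 2,2 → 2,1 → 2,0 → 3,0, total weight = 15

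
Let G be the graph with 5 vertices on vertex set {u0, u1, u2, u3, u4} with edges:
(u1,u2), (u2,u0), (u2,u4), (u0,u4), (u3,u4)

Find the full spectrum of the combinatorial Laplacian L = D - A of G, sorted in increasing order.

Degrees: deg(u0) = 2, deg(u1) = 1, deg(u2) = 3, deg(u3) = 1, deg(u4) = 3.
L = D − A with rows/columns ordered (u0, u1, u2, u3, u4):
  [ 2,  0, -1,  0, -1]
  [ 0,  1, -1,  0,  0]
  [-1, -1,  3,  0, -1]
  [ 0,  0,  0,  1, -1]
  [-1,  0, -1, -1,  3]
Characteristic polynomial: det(λI − L) = λ(λ² − 5λ + 3)(λ² − 5λ + 5).
Roots: λ = 0; (λ² − 5λ + 3) = 0 ⇒ λ = (5 ± √13)/2 ≈ 0.6972, 4.3028; (λ² − 5λ + 5) = 0 ⇒ λ = (5 ± √5)/2 ≈ 1.382, 3.618.
(Check: the roots sum (with multiplicity) to 10, matching trace L = Σdeg = 2·5 = 10.)
Laplacian eigenvalues (increasing order): [0.0, 0.6972, 1.382, 3.618, 4.3028]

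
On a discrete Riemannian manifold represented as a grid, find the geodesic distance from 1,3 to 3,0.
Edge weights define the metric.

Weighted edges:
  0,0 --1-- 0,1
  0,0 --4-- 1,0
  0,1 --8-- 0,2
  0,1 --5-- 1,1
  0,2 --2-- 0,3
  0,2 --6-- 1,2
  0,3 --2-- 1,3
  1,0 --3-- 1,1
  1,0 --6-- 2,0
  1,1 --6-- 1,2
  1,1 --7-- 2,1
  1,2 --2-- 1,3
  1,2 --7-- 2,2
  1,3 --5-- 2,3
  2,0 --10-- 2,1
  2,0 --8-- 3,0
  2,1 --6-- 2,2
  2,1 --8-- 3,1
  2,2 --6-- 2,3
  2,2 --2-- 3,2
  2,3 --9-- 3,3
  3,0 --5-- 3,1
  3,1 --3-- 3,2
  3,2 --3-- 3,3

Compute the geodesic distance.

Shortest path: 1,3 → 1,2 → 2,2 → 3,2 → 3,1 → 3,0, total weight = 19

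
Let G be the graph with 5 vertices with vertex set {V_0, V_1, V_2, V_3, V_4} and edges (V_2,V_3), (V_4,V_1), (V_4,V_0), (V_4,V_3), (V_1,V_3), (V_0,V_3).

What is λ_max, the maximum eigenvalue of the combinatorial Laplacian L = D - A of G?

Degrees: deg(V_0) = 2, deg(V_1) = 2, deg(V_2) = 1, deg(V_3) = 4, deg(V_4) = 3.
L = D − A with rows/columns ordered (V_0, V_1, V_2, V_3, V_4):
  [ 2,  0,  0, -1, -1]
  [ 0,  2,  0, -1, -1]
  [ 0,  0,  1, -1,  0]
  [-1, -1, -1,  4, -1]
  [-1, -1,  0, -1,  3]
Characteristic polynomial: det(λI − L) = λ(λ − 1)(λ − 2)(λ − 4)(λ − 5).
Roots: λ = 0; (λ − 1) = 0 ⇒ λ = 1; (λ − 2) = 0 ⇒ λ = 2; (λ − 4) = 0 ⇒ λ = 4; (λ − 5) = 0 ⇒ λ = 5.
(Check: the roots sum (with multiplicity) to 12, matching trace L = Σdeg = 2·6 = 12.)
Laplacian eigenvalues: [0.0, 1.0, 2.0, 4.0, 5.0]. Largest eigenvalue (spectral radius) = 5.0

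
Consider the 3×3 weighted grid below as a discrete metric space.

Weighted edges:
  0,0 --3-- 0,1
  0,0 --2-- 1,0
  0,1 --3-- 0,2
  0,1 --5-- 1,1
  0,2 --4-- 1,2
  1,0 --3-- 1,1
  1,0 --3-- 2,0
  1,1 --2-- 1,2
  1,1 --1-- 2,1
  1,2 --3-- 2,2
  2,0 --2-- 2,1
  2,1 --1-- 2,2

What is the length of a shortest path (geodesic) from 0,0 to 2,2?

Shortest path: 0,0 → 1,0 → 1,1 → 2,1 → 2,2, total weight = 7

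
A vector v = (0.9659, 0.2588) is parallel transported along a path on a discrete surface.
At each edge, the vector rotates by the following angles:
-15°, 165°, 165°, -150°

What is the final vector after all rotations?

Total rotation: (-15°) + 165° + 165° + (-150°) = 165°. Final vector: (-1, 0)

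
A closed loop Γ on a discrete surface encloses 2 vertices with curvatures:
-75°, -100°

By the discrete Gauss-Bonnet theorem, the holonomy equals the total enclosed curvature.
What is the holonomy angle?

Holonomy = total enclosed curvature = (-75°) + (-100°) = -175°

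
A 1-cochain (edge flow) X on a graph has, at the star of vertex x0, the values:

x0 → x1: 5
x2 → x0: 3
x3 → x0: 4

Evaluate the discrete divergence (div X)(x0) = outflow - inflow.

Divergence = sum of outgoing flows = 5 + (-3) + (-4) = -2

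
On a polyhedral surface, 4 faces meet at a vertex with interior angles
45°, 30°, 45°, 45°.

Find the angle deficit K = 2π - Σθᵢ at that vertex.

Sum of angles = 165°. K = 360° - 165° = 195° = 13π/12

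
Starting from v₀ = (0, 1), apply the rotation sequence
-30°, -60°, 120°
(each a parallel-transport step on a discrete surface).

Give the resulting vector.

Total rotation: (-30°) + (-60°) + 120° = 30°. Final vector: (-0.5000, 0.8660)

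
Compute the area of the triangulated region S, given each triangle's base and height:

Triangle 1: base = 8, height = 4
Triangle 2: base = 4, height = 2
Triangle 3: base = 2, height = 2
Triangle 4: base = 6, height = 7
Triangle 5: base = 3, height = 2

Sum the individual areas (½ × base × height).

(1/2)×8×4 + (1/2)×4×2 + (1/2)×2×2 + (1/2)×6×7 + (1/2)×3×2 = 46.0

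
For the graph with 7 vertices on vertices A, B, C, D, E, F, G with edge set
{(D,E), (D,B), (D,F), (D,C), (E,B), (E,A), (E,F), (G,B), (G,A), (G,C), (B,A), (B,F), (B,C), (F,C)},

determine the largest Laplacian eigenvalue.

Degrees: deg(A) = 3, deg(B) = 6, deg(C) = 4, deg(D) = 4, deg(E) = 4, deg(F) = 4, deg(G) = 3.
L = D − A with rows/columns ordered (A, B, C, D, E, F, G):
  [ 3, -1,  0,  0, -1,  0, -1]
  [-1,  6, -1, -1, -1, -1, -1]
  [ 0, -1,  4, -1,  0, -1, -1]
  [ 0, -1, -1,  4, -1, -1,  0]
  [-1, -1,  0, -1,  4, -1,  0]
  [ 0, -1, -1, -1, -1,  4,  0]
  [-1, -1, -1,  0,  0,  0,  3]
Characteristic polynomial: det(λI − L) = λ(λ² − 8λ + 13)(λ − 3)(λ − 5)²(λ − 7).
Roots: λ = 0; (λ² − 8λ + 13) = 0 ⇒ λ = 4 ± √3 ≈ 2.2679, 5.7321; (λ − 3) = 0 ⇒ λ = 3; (λ − 5) = 0 ⇒ λ = 5 (multiplicity 2); (λ − 7) = 0 ⇒ λ = 7.
(Check: the roots sum (with multiplicity) to 28, matching trace L = Σdeg = 2·14 = 28.)
Laplacian eigenvalues: [0.0, 2.2679, 3.0, 5.0, 5.0, 5.7321, 7.0]. Largest eigenvalue (spectral radius) = 7.0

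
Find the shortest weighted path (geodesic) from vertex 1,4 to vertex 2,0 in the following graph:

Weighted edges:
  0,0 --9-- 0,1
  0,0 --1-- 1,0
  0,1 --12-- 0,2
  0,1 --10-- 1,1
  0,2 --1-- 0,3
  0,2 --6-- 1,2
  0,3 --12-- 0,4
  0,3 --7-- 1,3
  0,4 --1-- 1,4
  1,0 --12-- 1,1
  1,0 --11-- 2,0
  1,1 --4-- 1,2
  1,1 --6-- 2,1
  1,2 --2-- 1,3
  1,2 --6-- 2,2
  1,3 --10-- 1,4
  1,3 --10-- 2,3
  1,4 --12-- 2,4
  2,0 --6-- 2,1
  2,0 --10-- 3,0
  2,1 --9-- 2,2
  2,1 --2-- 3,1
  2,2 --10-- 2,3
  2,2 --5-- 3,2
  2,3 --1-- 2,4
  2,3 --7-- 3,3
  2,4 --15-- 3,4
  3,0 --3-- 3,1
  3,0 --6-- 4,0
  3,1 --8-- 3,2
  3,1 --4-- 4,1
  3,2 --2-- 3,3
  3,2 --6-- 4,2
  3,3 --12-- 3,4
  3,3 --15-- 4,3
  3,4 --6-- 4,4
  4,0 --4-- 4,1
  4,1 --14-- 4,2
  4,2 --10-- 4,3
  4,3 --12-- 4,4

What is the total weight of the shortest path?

Shortest path: 1,4 → 1,3 → 1,2 → 1,1 → 2,1 → 2,0, total weight = 28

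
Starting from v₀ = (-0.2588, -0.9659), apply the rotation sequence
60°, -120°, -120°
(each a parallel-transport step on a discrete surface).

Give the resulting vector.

Total rotation: 60° + (-120°) + (-120°) = -180° ≡ 180° (mod 360°). Final vector: (0.2588, 0.9659)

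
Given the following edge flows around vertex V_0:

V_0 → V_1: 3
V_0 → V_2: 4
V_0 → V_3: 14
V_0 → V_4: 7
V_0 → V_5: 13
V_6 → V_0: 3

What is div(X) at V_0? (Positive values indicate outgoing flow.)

Divergence = sum of outgoing flows = 3 + 4 + 14 + 7 + 13 + (-3) = 38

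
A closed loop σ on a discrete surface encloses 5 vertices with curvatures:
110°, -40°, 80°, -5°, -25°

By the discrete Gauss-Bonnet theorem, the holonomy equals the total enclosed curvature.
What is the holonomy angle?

Holonomy = total enclosed curvature = 110° + (-40°) + 80° + (-5°) + (-25°) = 120°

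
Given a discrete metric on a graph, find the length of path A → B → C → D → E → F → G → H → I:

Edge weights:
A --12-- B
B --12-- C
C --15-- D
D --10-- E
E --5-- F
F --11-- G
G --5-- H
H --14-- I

Arc length = 12 + 12 + 15 + 10 + 5 + 11 + 5 + 14 = 84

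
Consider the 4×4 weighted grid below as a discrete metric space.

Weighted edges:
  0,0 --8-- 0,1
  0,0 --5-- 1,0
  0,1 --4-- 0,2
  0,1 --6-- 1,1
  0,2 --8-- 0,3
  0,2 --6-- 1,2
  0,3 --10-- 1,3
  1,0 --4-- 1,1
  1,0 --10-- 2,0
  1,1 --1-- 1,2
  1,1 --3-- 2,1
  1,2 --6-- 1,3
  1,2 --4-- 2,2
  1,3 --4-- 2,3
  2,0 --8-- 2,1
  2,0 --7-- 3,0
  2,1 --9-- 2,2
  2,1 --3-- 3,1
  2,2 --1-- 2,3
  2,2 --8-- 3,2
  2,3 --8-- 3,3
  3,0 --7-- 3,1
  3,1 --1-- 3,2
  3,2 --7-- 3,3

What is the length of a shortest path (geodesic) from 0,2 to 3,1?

Shortest path: 0,2 → 1,2 → 1,1 → 2,1 → 3,1, total weight = 13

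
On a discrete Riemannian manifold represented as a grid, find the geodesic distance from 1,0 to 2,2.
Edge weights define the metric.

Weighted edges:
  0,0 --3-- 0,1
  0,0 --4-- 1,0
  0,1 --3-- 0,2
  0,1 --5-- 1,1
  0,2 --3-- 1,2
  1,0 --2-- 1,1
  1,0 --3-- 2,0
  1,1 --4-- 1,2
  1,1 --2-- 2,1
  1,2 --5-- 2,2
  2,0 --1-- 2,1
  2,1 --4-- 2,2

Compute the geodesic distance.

Shortest path: 1,0 → 1,1 → 2,1 → 2,2, total weight = 8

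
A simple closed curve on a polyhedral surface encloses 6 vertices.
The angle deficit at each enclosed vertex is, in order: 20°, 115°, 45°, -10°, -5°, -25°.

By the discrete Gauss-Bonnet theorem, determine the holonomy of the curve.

Holonomy = total enclosed curvature = 20° + 115° + 45° + (-10°) + (-5°) + (-25°) = 140°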